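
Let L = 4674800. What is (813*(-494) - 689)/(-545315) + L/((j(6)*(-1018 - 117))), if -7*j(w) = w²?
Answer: 893055418073/1114078545 ≈ 801.61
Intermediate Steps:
j(w) = -w²/7
(813*(-494) - 689)/(-545315) + L/((j(6)*(-1018 - 117))) = (813*(-494) - 689)/(-545315) + 4674800/(((-⅐*6²)*(-1018 - 117))) = (-401622 - 689)*(-1/545315) + 4674800/((-⅐*36*(-1135))) = -402311*(-1/545315) + 4674800/((-36/7*(-1135))) = 402311/545315 + 4674800/(40860/7) = 402311/545315 + 4674800*(7/40860) = 402311/545315 + 1636180/2043 = 893055418073/1114078545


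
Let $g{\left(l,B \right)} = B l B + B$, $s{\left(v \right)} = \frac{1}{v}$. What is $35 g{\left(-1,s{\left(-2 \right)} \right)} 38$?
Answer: $- \frac{1995}{2} \approx -997.5$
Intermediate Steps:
$g{\left(l,B \right)} = B + l B^{2}$ ($g{\left(l,B \right)} = l B^{2} + B = B + l B^{2}$)
$35 g{\left(-1,s{\left(-2 \right)} \right)} 38 = 35 \frac{1 + \frac{1}{-2} \left(-1\right)}{-2} \cdot 38 = 35 \left(- \frac{1 - - \frac{1}{2}}{2}\right) 38 = 35 \left(- \frac{1 + \frac{1}{2}}{2}\right) 38 = 35 \left(\left(- \frac{1}{2}\right) \frac{3}{2}\right) 38 = 35 \left(- \frac{3}{4}\right) 38 = \left(- \frac{105}{4}\right) 38 = - \frac{1995}{2}$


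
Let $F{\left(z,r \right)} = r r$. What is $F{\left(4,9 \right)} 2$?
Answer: $162$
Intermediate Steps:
$F{\left(z,r \right)} = r^{2}$
$F{\left(4,9 \right)} 2 = 9^{2} \cdot 2 = 81 \cdot 2 = 162$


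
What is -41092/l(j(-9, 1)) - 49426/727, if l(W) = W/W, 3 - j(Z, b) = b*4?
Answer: -29923310/727 ≈ -41160.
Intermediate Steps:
j(Z, b) = 3 - 4*b (j(Z, b) = 3 - b*4 = 3 - 4*b)
l(W) = 1
-41092/l(j(-9, 1)) - 49426/727 = -41092/1 - 49426/727 = -41092*1 - 49426*1/727 = -41092 - 49426/727 = -29923310/727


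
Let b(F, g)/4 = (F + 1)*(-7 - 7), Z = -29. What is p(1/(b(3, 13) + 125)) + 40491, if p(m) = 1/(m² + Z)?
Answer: 11508666147/284228 ≈ 40491.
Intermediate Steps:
b(F, g) = -56 - 56*F (b(F, g) = 4*((F + 1)*(-7 - 7)) = 4*((1 + F)*(-14)) = 4*(-14 - 14*F) = -56 - 56*F)
p(m) = 1/(-29 + m²) (p(m) = 1/(m² - 29) = 1/(-29 + m²))
p(1/(b(3, 13) + 125)) + 40491 = 1/(-29 + (1/((-56 - 56*3) + 125))²) + 40491 = 1/(-29 + (1/((-56 - 168) + 125))²) + 40491 = 1/(-29 + (1/(-224 + 125))²) + 40491 = 1/(-29 + (1/(-99))²) + 40491 = 1/(-29 + (-1/99)²) + 40491 = 1/(-29 + 1/9801) + 40491 = 1/(-284228/9801) + 40491 = -9801/284228 + 40491 = 11508666147/284228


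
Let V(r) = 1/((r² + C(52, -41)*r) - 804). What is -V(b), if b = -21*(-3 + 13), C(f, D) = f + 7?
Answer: -1/30906 ≈ -3.2356e-5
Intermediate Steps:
C(f, D) = 7 + f
b = -210 (b = -21*10 = -210)
V(r) = 1/(-804 + r² + 59*r) (V(r) = 1/((r² + (7 + 52)*r) - 804) = 1/((r² + 59*r) - 804) = 1/(-804 + r² + 59*r))
-V(b) = -1/(-804 + (-210)² + 59*(-210)) = -1/(-804 + 44100 - 12390) = -1/30906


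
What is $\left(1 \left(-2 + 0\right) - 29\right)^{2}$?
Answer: $961$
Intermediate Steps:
$\left(1 \left(-2 + 0\right) - 29\right)^{2} = \left(1 \left(-2\right) - 29\right)^{2} = \left(-2 - 29\right)^{2} = \left(-31\right)^{2} = 961$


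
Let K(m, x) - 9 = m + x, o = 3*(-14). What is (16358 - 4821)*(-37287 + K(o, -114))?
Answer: -431876058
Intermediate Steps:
o = -42
K(m, x) = 9 + m + x (K(m, x) = 9 + (m + x) = 9 + m + x)
(16358 - 4821)*(-37287 + K(o, -114)) = (16358 - 4821)*(-37287 + (9 - 42 - 114)) = 11537*(-37287 - 147) = 11537*(-37434) = -431876058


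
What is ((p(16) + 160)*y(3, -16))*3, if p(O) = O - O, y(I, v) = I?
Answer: 1440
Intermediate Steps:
p(O) = 0
((p(16) + 160)*y(3, -16))*3 = ((0 + 160)*3)*3 = (160*3)*3 = 480*3 = 1440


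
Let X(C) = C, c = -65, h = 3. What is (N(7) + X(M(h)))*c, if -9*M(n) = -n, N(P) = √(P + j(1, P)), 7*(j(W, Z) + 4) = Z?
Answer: -455/3 ≈ -151.67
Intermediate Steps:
j(W, Z) = -4 + Z/7
N(P) = √(-4 + 8*P/7) (N(P) = √(P + (-4 + P/7)) = √(-4 + 8*P/7))
M(n) = n/9 (M(n) = -(-1)*n/9 = n/9)
(N(7) + X(M(h)))*c = (2*√(-49 + 14*7)/7 + (⅑)*3)*(-65) = (2*√(-49 + 98)/7 + ⅓)*(-65) = (2*√49/7 + ⅓)*(-65) = ((2/7)*7 + ⅓)*(-65) = (2 + ⅓)*(-65) = (7/3)*(-65) = -455/3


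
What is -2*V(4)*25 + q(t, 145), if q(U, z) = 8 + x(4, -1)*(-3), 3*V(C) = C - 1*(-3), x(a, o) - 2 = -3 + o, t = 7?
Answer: -308/3 ≈ -102.67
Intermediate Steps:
x(a, o) = -1 + o (x(a, o) = 2 + (-3 + o) = -1 + o)
V(C) = 1 + C/3 (V(C) = (C - 1*(-3))/3 = (C + 3)/3 = (3 + C)/3 = 1 + C/3)
q(U, z) = 14 (q(U, z) = 8 + (-1 - 1)*(-3) = 8 - 2*(-3) = 8 + 6 = 14)
-2*V(4)*25 + q(t, 145) = -2*(1 + (⅓)*4)*25 + 14 = -2*(1 + 4/3)*25 + 14 = -2*7/3*25 + 14 = -14/3*25 + 14 = -350/3 + 14 = -308/3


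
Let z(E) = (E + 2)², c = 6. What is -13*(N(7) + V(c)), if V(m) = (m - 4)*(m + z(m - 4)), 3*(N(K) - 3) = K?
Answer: -1924/3 ≈ -641.33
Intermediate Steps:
N(K) = 3 + K/3
z(E) = (2 + E)²
V(m) = (-4 + m)*(m + (-2 + m)²) (V(m) = (m - 4)*(m + (2 + (m - 4))²) = (-4 + m)*(m + (2 + (-4 + m))²) = (-4 + m)*(m + (-2 + m)²))
-13*(N(7) + V(c)) = -13*((3 + (⅓)*7) + (-16 + 6³ - 7*6² + 16*6)) = -13*((3 + 7/3) + (-16 + 216 - 7*36 + 96)) = -13*(16/3 + (-16 + 216 - 252 + 96)) = -13*(16/3 + 44) = -13*148/3 = -1924/3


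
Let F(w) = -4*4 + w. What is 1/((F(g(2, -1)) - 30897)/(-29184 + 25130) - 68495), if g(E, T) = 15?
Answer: -2027/138823916 ≈ -1.4601e-5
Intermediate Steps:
F(w) = -16 + w
1/((F(g(2, -1)) - 30897)/(-29184 + 25130) - 68495) = 1/(((-16 + 15) - 30897)/(-29184 + 25130) - 68495) = 1/((-1 - 30897)/(-4054) - 68495) = 1/(-30898*(-1/4054) - 68495) = 1/(15449/2027 - 68495) = 1/(-138823916/2027) = -2027/138823916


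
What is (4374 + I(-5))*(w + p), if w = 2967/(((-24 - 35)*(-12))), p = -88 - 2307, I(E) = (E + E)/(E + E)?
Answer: -2468510625/236 ≈ -1.0460e+7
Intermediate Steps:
I(E) = 1 (I(E) = (2*E)/((2*E)) = (2*E)*(1/(2*E)) = 1)
p = -2395
w = 989/236 (w = 2967/((-59*(-12))) = 2967/708 = 2967*(1/708) = 989/236 ≈ 4.1907)
(4374 + I(-5))*(w + p) = (4374 + 1)*(989/236 - 2395) = 4375*(-564231/236) = -2468510625/236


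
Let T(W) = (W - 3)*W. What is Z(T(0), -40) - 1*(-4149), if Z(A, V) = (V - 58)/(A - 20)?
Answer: 41539/10 ≈ 4153.9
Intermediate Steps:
T(W) = W*(-3 + W) (T(W) = (-3 + W)*W = W*(-3 + W))
Z(A, V) = (-58 + V)/(-20 + A)
Z(T(0), -40) - 1*(-4149) = (-58 - 40)/(-20 + 0*(-3 + 0)) - 1*(-4149) = -98/(-20 + 0*(-3)) + 4149 = -98/(-20 + 0) + 4149 = -98/(-20) + 4149 = -1/20*(-98) + 4149 = 49/10 + 4149 = 41539/10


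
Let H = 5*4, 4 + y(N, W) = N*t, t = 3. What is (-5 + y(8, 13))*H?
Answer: 300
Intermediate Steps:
y(N, W) = -4 + 3*N (y(N, W) = -4 + N*3 = -4 + 3*N)
H = 20
(-5 + y(8, 13))*H = (-5 + (-4 + 3*8))*20 = (-5 + (-4 + 24))*20 = (-5 + 20)*20 = 15*20 = 300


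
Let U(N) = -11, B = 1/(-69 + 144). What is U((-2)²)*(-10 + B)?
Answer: 8239/75 ≈ 109.85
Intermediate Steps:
B = 1/75 ≈ 0.013333
U((-2)²)*(-10 + B) = -11*(-10 + 1/75) = -11*(-749/75) = 8239/75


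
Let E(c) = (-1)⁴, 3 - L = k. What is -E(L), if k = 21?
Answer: -1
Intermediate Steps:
L = -18 (L = 3 - 1*21 = 3 - 21 = -18)
E(c) = 1
-E(L) = -1*1 = -1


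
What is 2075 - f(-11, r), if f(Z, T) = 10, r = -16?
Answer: 2065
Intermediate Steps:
2075 - f(-11, r) = 2075 - 1*10 = 2075 - 10 = 2065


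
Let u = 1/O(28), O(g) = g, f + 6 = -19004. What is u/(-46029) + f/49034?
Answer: -12250182577/31597803804 ≈ -0.38769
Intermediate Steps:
f = -19010 (f = -6 - 19004 = -19010)
u = 1/28 ≈ 0.035714
u/(-46029) + f/49034 = (1/28)/(-46029) - 19010/49034 = (1/28)*(-1/46029) - 19010*1/49034 = -1/1288812 - 9505/24517 = -12250182577/31597803804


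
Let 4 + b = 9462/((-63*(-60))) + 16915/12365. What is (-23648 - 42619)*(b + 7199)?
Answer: -82581709068743/173110 ≈ -4.7705e+8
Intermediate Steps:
b = -200749/1557990 (b = -4 + (9462/((-63*(-60))) + 16915/12365) = -4 + (9462/3780 + 16915*(1/12365)) = -4 + (9462*(1/3780) + 3383/2473) = -4 + (1577/630 + 3383/2473) = -4 + 6031211/1557990 = -200749/1557990 ≈ -0.12885)
(-23648 - 42619)*(b + 7199) = (-23648 - 42619)*(-200749/1557990 + 7199) = -66267*11215769261/1557990 = -82581709068743/173110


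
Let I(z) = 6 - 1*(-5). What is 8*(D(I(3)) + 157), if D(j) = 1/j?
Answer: 13824/11 ≈ 1256.7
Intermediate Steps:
I(z) = 11 (I(z) = 6 + 5 = 11)
8*(D(I(3)) + 157) = 8*(1/11 + 157) = 8*(1728/11) = 13824/11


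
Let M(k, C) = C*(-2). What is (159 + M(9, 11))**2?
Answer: 18769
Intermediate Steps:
M(k, C) = -2*C
(159 + M(9, 11))**2 = (159 - 2*11)**2 = (159 - 22)**2 = 137**2 = 18769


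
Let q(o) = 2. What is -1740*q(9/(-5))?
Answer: -3480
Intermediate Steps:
-1740*q(9/(-5)) = -1740*2 = -3480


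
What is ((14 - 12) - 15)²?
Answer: 169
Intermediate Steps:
((14 - 12) - 15)² = (2 - 15)² = (-13)² = 169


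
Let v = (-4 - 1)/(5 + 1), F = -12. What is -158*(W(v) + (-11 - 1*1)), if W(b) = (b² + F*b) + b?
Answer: 6083/18 ≈ 337.94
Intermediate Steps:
v = -⅚ (v = -5/6 = -5*⅙ = -⅚ ≈ -0.83333)
W(b) = b² - 11*b (W(b) = (b² - 12*b) + b = b² - 11*b)
-158*(W(v) + (-11 - 1*1)) = -158*(-5*(-11 - ⅚)/6 + (-11 - 1*1)) = -158*(-⅚*(-71/6) + (-11 - 1)) = -158*(355/36 - 12) = -158*(-77/36) = 6083/18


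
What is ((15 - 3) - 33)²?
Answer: 441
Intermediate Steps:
((15 - 3) - 33)² = (12 - 33)² = (-21)² = 441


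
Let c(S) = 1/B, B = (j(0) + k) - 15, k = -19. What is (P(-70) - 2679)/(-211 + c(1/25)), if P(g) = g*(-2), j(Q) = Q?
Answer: 86326/7175 ≈ 12.031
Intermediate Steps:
P(g) = -2*g
B = -34 (B = (0 - 19) - 15 = -19 - 15 = -34)
c(S) = -1/34 (c(S) = 1/(-34) = -1/34)
(P(-70) - 2679)/(-211 + c(1/25)) = (-2*(-70) - 2679)/(-211 - 1/34) = (140 - 2679)/(-7175/34) = -2539*(-34/7175) = 86326/7175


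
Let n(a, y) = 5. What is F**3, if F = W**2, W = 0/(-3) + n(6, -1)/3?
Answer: 15625/729 ≈ 21.433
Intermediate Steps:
W = 5/3 (W = 0/(-3) + 5/3 = 0*(-1/3) + 5*(1/3) = 0 + 5/3 = 5/3 ≈ 1.6667)
F = 25/9 (F = (5/3)**2 = 25/9 ≈ 2.7778)
F**3 = (25/9)**3 = 15625/729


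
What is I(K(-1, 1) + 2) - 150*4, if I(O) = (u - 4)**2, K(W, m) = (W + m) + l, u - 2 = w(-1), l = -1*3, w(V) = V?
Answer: -591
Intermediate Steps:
l = -3
u = 1 (u = 2 - 1 = 1)
K(W, m) = -3 + W + m (K(W, m) = (W + m) - 3 = -3 + W + m)
I(O) = 9 (I(O) = (1 - 4)**2 = (-3)**2 = 9)
I(K(-1, 1) + 2) - 150*4 = 9 - 150*4 = 9 - 600 = -591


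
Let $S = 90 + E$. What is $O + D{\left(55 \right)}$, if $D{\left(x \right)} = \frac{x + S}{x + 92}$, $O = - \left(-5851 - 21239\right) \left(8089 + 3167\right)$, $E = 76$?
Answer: $\frac{44823981101}{147} \approx 3.0493 \cdot 10^{8}$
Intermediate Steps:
$S = 166$ ($S = 90 + 76 = 166$)
$O = 304925040$ ($O = - \left(-27090\right) 11256 = \left(-1\right) \left(-304925040\right) = 304925040$)
$D{\left(x \right)} = \frac{166 + x}{92 + x}$ ($D{\left(x \right)} = \frac{x + 166}{x + 92} = \frac{166 + x}{92 + x}$)
$O + D{\left(55 \right)} = 304925040 + \frac{166 + 55}{92 + 55} = 304925040 + \frac{1}{147} \cdot 221 = 304925040 + \frac{221}{147} = \frac{44823981101}{147}$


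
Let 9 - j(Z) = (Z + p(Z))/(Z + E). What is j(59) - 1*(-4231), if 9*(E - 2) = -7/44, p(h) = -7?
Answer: 102371168/24149 ≈ 4239.1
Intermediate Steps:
E = 785/396 (E = 2 + (-7/44)/9 = 2 + (-7*1/44)/9 = 2 + (⅑)*(-7/44) = 2 - 7/396 = 785/396 ≈ 1.9823)
j(Z) = 9 - (-7 + Z)/(785/396 + Z) (j(Z) = 9 - (Z - 7)/(Z + 785/396) = 9 - (-7 + Z)/(785/396 + Z))
j(59) - 1*(-4231) = 9*(1093 + 352*59)/(785 + 396*59) - 1*(-4231) = 9*(1093 + 20768)/(785 + 23364) + 4231 = 9*21861/24149 + 4231 = 9*(1/24149)*21861 + 4231 = 196749/24149 + 4231 = 102371168/24149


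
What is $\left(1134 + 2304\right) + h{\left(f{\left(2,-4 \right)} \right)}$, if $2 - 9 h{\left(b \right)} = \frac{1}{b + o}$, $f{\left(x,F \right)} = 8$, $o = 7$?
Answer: $\frac{464159}{135} \approx 3438.2$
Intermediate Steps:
$h{\left(b \right)} = \frac{2}{9} - \frac{1}{9 \left(7 + b\right)}$ ($h{\left(b \right)} = \frac{2}{9} - \frac{1}{9 \left(b + 7\right)} = \frac{2}{9} - \frac{1}{9 \left(7 + b\right)}$)
$\left(1134 + 2304\right) + h{\left(f{\left(2,-4 \right)} \right)} = \left(1134 + 2304\right) + \frac{13 + 2 \cdot 8}{9 \left(7 + 8\right)} = 3438 + \frac{13 + 16}{9 \cdot 15} = 3438 + \frac{1}{9} \cdot \frac{1}{15} \cdot 29 = 3438 + \frac{29}{135} = \frac{464159}{135}$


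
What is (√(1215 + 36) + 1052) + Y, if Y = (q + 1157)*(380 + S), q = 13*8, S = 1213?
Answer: 2009825 + 3*√139 ≈ 2.0099e+6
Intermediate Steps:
q = 104
Y = 2008773 (Y = (104 + 1157)*(380 + 1213) = 1261*1593 = 2008773)
(√(1215 + 36) + 1052) + Y = (√(1215 + 36) + 1052) + 2008773 = (√1251 + 1052) + 2008773 = (3*√139 + 1052) + 2008773 = (1052 + 3*√139) + 2008773 = 2009825 + 3*√139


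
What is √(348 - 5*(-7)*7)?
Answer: √593 ≈ 24.352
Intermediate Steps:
√(348 - 5*(-7)*7) = √(348 + 35*7) = √(348 + 245) = √593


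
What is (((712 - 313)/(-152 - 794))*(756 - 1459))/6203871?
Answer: 93499/1956287322 ≈ 4.7794e-5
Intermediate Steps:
(((712 - 313)/(-152 - 794))*(756 - 1459))/6203871 = ((399/(-946))*(-703))*(1/6203871) = ((399*(-1/946))*(-703))*(1/6203871) = -399/946*(-703)*(1/6203871) = (280497/946)*(1/6203871) = 93499/1956287322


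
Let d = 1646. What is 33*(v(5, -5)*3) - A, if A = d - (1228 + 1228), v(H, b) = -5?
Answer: 315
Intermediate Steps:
A = -810 (A = 1646 - (1228 + 1228) = 1646 - 1*2456 = 1646 - 2456 = -810)
33*(v(5, -5)*3) - A = 33*(-5*3) - 1*(-810) = 33*(-15) + 810 = -495 + 810 = 315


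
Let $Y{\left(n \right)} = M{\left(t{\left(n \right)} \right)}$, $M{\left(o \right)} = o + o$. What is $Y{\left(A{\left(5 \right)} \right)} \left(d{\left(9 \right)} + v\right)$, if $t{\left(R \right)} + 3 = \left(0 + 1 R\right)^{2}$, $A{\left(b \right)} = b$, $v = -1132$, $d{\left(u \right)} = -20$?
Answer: $-50688$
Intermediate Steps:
$t{\left(R \right)} = -3 + R^{2}$ ($t{\left(R \right)} = -3 + \left(0 + 1 R\right)^{2} = -3 + \left(0 + R\right)^{2} = -3 + R^{2}$)
$M{\left(o \right)} = 2 o$
$Y{\left(n \right)} = -6 + 2 n^{2}$ ($Y{\left(n \right)} = 2 \left(-3 + n^{2}\right) = -6 + 2 n^{2}$)
$Y{\left(A{\left(5 \right)} \right)} \left(d{\left(9 \right)} + v\right) = \left(-6 + 2 \cdot 5^{2}\right) \left(-20 - 1132\right) = \left(-6 + 2 \cdot 25\right) \left(-1152\right) = \left(-6 + 50\right) \left(-1152\right) = 44 \left(-1152\right) = -50688$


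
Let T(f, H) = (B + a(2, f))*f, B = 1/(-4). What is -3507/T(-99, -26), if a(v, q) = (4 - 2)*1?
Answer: 668/33 ≈ 20.242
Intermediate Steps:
B = -¼ ≈ -0.25000
a(v, q) = 2 (a(v, q) = 2*1 = 2)
T(f, H) = 7*f/4 (T(f, H) = (-¼ + 2)*f = 7*f/4)
-3507/T(-99, -26) = -3507/((7/4)*(-99)) = -3507/(-693/4) = -3507*(-4/693) = 668/33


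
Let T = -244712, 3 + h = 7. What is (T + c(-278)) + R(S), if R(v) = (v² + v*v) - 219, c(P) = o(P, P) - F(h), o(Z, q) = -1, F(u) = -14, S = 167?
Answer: -189140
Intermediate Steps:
h = 4 (h = -3 + 7 = 4)
c(P) = 13 (c(P) = -1 - 1*(-14) = -1 + 14 = 13)
R(v) = -219 + 2*v² (R(v) = (v² + v²) - 219 = 2*v² - 219 = -219 + 2*v²)
(T + c(-278)) + R(S) = (-244712 + 13) + (-219 + 2*167²) = -244699 + (-219 + 2*27889) = -244699 + (-219 + 55778) = -244699 + 55559 = -189140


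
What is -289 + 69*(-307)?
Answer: -21472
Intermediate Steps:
-289 + 69*(-307) = -289 - 21183 = -21472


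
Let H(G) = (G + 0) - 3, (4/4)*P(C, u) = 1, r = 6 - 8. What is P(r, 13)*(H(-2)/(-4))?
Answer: 5/4 ≈ 1.2500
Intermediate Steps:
r = -2
P(C, u) = 1
H(G) = -3 + G (H(G) = G - 3 = -3 + G)
P(r, 13)*(H(-2)/(-4)) = 1*((-3 - 2)/(-4)) = 1*(-5*(-¼)) = 1*(5/4) = 5/4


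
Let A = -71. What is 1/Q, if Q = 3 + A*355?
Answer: -1/25202 ≈ -3.9679e-5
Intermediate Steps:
Q = -25202 (Q = 3 - 71*355 = 3 - 25205 = -25202)
1/Q = 1/(-25202) = -1/25202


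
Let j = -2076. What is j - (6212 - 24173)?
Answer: 15885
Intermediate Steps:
j - (6212 - 24173) = -2076 - (6212 - 24173) = -2076 - 1*(-17961) = -2076 + 17961 = 15885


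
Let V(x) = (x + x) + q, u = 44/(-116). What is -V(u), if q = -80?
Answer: 2342/29 ≈ 80.759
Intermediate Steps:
u = -11/29 (u = 44*(-1/116) = -11/29 ≈ -0.37931)
V(x) = -80 + 2*x (V(x) = (x + x) - 80 = 2*x - 80 = -80 + 2*x)
-V(u) = -(-80 + 2*(-11/29)) = -(-80 - 22/29) = -1*(-2342/29) = 2342/29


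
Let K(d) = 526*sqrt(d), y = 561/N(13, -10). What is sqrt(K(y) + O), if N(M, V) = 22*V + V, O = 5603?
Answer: sqrt(74099675 + 30245*I*sqrt(129030))/115 ≈ 75.053 + 5.4727*I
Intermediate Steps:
N(M, V) = 23*V
y = -561/230 (y = 561/((23*(-10))) = 561/(-230) = 561*(-1/230) = -561/230 ≈ -2.4391)
sqrt(K(y) + O) = sqrt(526*sqrt(-561/230) + 5603) = sqrt(526*(I*sqrt(129030)/230) + 5603) = sqrt(263*I*sqrt(129030)/115 + 5603) = sqrt(5603 + 263*I*sqrt(129030)/115)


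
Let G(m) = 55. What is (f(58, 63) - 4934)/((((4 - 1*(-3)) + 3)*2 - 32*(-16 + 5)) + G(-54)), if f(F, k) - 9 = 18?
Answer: -701/61 ≈ -11.492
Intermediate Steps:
f(F, k) = 27 (f(F, k) = 9 + 18 = 27)
(f(58, 63) - 4934)/((((4 - 1*(-3)) + 3)*2 - 32*(-16 + 5)) + G(-54)) = (27 - 4934)/((((4 - 1*(-3)) + 3)*2 - 32*(-16 + 5)) + 55) = -4907/((((4 + 3) + 3)*2 - 32*(-11)) + 55) = -4907/(((7 + 3)*2 + 352) + 55) = -4907/((10*2 + 352) + 55) = -4907/((20 + 352) + 55) = -4907/(372 + 55) = -4907/427 = -4907*1/427 = -701/61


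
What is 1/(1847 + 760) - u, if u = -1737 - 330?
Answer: 5388670/2607 ≈ 2067.0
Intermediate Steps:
u = -2067
1/(1847 + 760) - u = 1/(1847 + 760) - 1*(-2067) = 1/2607 + 2067 = 5388670/2607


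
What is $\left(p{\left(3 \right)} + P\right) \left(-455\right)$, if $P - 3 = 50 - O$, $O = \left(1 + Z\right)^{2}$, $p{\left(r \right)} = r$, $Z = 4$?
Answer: $-14105$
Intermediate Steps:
$O = 25$ ($O = \left(1 + 4\right)^{2} = 5^{2} = 25$)
$P = 28$ ($P = 3 + \left(50 - 25\right) = 3 + 25 = 28$)
$\left(p{\left(3 \right)} + P\right) \left(-455\right) = \left(3 + 28\right) \left(-455\right) = 31 \left(-455\right) = -14105$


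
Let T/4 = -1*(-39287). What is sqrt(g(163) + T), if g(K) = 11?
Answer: sqrt(157159) ≈ 396.43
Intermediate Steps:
T = 157148 (T = 4*(-1*(-39287)) = 4*39287 = 157148)
sqrt(g(163) + T) = sqrt(11 + 157148) = sqrt(157159)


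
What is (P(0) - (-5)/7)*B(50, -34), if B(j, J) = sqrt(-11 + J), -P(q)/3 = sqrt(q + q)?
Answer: 15*I*sqrt(5)/7 ≈ 4.7916*I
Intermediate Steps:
P(q) = -3*sqrt(2)*sqrt(q) (P(q) = -3*sqrt(q + q) = -3*sqrt(2)*sqrt(q))
(P(0) - (-5)/7)*B(50, -34) = (-3*sqrt(2)*sqrt(0) - (-5)/7)*sqrt(-11 - 34) = (-3*sqrt(2)*0 - (-5)/7)*sqrt(-45) = (0 - 1*(-5/7))*(3*I*sqrt(5)) = (0 + 5/7)*(3*I*sqrt(5)) = 5*(3*I*sqrt(5))/7 = 15*I*sqrt(5)/7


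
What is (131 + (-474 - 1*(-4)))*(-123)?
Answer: 41697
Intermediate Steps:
(131 + (-474 - 1*(-4)))*(-123) = (131 + (-474 + 4))*(-123) = (131 - 470)*(-123) = -339*(-123) = 41697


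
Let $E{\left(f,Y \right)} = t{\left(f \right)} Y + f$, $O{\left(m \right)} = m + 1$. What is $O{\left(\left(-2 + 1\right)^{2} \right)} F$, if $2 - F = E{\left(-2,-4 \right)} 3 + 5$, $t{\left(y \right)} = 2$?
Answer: $54$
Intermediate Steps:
$O{\left(m \right)} = 1 + m$
$E{\left(f,Y \right)} = f + 2 Y$ ($E{\left(f,Y \right)} = 2 Y + f = f + 2 Y$)
$F = 27$ ($F = 2 - \left(\left(-2 + 2 \left(-4\right)\right) 3 + 5\right) = 2 - \left(\left(-2 - 8\right) 3 + 5\right) = 2 - \left(\left(-10\right) 3 + 5\right) = 2 - \left(-30 + 5\right) = 2 - -25 = 2 + 25 = 27$)
$O{\left(\left(-2 + 1\right)^{2} \right)} F = \left(1 + \left(-2 + 1\right)^{2}\right) 27 = \left(1 + \left(-1\right)^{2}\right) 27 = \left(1 + 1\right) 27 = 2 \cdot 27 = 54$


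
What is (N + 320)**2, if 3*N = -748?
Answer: 44944/9 ≈ 4993.8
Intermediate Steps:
N = -748/3 (N = (1/3)*(-748) = -748/3 ≈ -249.33)
(N + 320)**2 = (-748/3 + 320)**2 = (212/3)**2 = 44944/9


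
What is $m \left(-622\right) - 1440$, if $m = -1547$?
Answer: $960794$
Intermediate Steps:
$m \left(-622\right) - 1440 = \left(-1547\right) \left(-622\right) - 1440 = 962234 - 1440 = 960794$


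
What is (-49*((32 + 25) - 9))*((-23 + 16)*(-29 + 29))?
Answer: 0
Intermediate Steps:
(-49*((32 + 25) - 9))*((-23 + 16)*(-29 + 29)) = (-49*(57 - 9))*(-7*0) = -49*48*0 = -2352*0 = 0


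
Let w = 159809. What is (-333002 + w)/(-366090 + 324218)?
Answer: 173193/41872 ≈ 4.1362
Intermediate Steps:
(-333002 + w)/(-366090 + 324218) = (-333002 + 159809)/(-366090 + 324218) = -173193/(-41872) = -173193*(-1/41872) = 173193/41872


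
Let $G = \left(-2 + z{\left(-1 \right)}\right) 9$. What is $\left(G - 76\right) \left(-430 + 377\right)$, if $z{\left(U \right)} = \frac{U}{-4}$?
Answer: $\frac{19451}{4} \approx 4862.8$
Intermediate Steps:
$z{\left(U \right)} = - \frac{U}{4}$ ($z{\left(U \right)} = U \left(- \frac{1}{4}\right) = - \frac{U}{4}$)
$G = - \frac{63}{4}$ ($G = \left(-2 - - \frac{1}{4}\right) 9 = \left(-2 + \frac{1}{4}\right) 9 = \left(- \frac{7}{4}\right) 9 = - \frac{63}{4} \approx -15.75$)
$\left(G - 76\right) \left(-430 + 377\right) = \left(- \frac{63}{4} - 76\right) \left(-430 + 377\right) = \left(- \frac{63}{4} - 76\right) \left(-53\right) = \left(- \frac{367}{4}\right) \left(-53\right) = \frac{19451}{4}$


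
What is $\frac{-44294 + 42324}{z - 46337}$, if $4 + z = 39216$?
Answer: $\frac{394}{1425} \approx 0.27649$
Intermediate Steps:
$z = 39212$ ($z = -4 + 39216 = 39212$)
$\frac{-44294 + 42324}{z - 46337} = \frac{-44294 + 42324}{39212 - 46337} = - \frac{1970}{-7125} = \left(-1970\right) \left(- \frac{1}{7125}\right) = \frac{394}{1425}$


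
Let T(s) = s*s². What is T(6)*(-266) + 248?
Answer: -57208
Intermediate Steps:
T(s) = s³
T(6)*(-266) + 248 = 6³*(-266) + 248 = 216*(-266) + 248 = -57456 + 248 = -57208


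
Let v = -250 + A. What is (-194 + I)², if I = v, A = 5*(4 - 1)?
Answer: 184041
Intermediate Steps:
A = 15 (A = 5*3 = 15)
v = -235 (v = -250 + 15 = -235)
I = -235
(-194 + I)² = (-194 - 235)² = (-429)² = 184041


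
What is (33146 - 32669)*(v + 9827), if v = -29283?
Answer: -9280512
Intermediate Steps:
(33146 - 32669)*(v + 9827) = (33146 - 32669)*(-29283 + 9827) = 477*(-19456) = -9280512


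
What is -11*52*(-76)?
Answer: 43472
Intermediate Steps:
-11*52*(-76) = -572*(-76) = 43472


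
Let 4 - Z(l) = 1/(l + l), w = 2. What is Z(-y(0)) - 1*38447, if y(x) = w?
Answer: -153771/4 ≈ -38443.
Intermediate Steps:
y(x) = 2
Z(l) = 4 - 1/(2*l) (Z(l) = 4 - 1/(l + l) = 4 - 1/(2*l))
Z(-y(0)) - 1*38447 = (4 - 1/(2*((-1*2)))) - 1*38447 = (4 - 1/2/(-2)) - 38447 = (4 - 1/2*(-1/2)) - 38447 = (4 + 1/4) - 38447 = 17/4 - 38447 = -153771/4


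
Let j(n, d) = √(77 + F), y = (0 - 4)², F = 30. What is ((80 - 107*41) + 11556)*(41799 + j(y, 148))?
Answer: 303000951 + 7249*√107 ≈ 3.0308e+8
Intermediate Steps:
y = 16 (y = (-4)² = 16)
j(n, d) = √107 (j(n, d) = √(77 + 30) = √107)
((80 - 107*41) + 11556)*(41799 + j(y, 148)) = ((80 - 107*41) + 11556)*(41799 + √107) = ((80 - 4387) + 11556)*(41799 + √107) = (-4307 + 11556)*(41799 + √107) = 7249*(41799 + √107) = 303000951 + 7249*√107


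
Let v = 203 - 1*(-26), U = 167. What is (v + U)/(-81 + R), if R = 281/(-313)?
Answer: -61974/12817 ≈ -4.8353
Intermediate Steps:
v = 229 (v = 203 + 26 = 229)
R = -281/313 (R = 281*(-1/313) = -281/313 ≈ -0.89776)
(v + U)/(-81 + R) = (229 + 167)/(-81 - 281/313) = 396/(-25634/313) = 396*(-313/25634) = -61974/12817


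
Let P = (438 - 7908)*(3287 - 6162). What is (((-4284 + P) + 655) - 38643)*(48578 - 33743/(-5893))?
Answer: 6136631429612266/5893 ≈ 1.0413e+12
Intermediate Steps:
P = 21476250 (P = -7470*(-2875) = 21476250)
(((-4284 + P) + 655) - 38643)*(48578 - 33743/(-5893)) = (((-4284 + 21476250) + 655) - 38643)*(48578 - 33743/(-5893)) = ((21471966 + 655) - 38643)*(48578 - 33743*(-1/5893)) = (21472621 - 38643)*(48578 + 33743/5893) = 21433978*(286303897/5893) = 6136631429612266/5893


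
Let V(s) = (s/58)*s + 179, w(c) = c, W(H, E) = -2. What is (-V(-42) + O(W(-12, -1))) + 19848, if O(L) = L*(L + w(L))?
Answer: 569751/29 ≈ 19647.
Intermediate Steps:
O(L) = 2*L**2 (O(L) = L*(L + L) = L*(2*L) = 2*L**2)
V(s) = 179 + s**2/58 (V(s) = (s*(1/58))*s + 179 = (s/58)*s + 179 = s**2/58 + 179 = 179 + s**2/58)
(-V(-42) + O(W(-12, -1))) + 19848 = (-(179 + (1/58)*(-42)**2) + 2*(-2)**2) + 19848 = (-(179 + (1/58)*1764) + 2*4) + 19848 = (-(179 + 882/29) + 8) + 19848 = (-1*6073/29 + 8) + 19848 = (-6073/29 + 8) + 19848 = -5841/29 + 19848 = 569751/29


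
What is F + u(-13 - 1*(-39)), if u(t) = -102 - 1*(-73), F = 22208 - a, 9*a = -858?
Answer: 66823/3 ≈ 22274.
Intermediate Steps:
a = -286/3 (a = (⅑)*(-858) = -286/3 ≈ -95.333)
F = 66910/3 (F = 22208 - 1*(-286/3) = 22208 + 286/3 = 66910/3 ≈ 22303.)
u(t) = -29 (u(t) = -102 + 73 = -29)
F + u(-13 - 1*(-39)) = 66910/3 - 29 = 66823/3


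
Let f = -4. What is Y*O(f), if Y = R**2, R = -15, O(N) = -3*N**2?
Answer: -10800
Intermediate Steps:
Y = 225 (Y = (-15)**2 = 225)
Y*O(f) = 225*(-3*(-4)**2) = 225*(-3*16) = 225*(-48) = -10800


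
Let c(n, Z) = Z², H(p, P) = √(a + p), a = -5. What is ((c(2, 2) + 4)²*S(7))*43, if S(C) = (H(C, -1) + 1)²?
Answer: 8256 + 5504*√2 ≈ 16040.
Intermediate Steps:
H(p, P) = √(-5 + p)
S(C) = (1 + √(-5 + C))² (S(C) = (√(-5 + C) + 1)² = (1 + √(-5 + C))²)
((c(2, 2) + 4)²*S(7))*43 = ((2² + 4)²*(1 + √(-5 + 7))²)*43 = ((4 + 4)²*(1 + √2)²)*43 = (8²*(1 + √2)²)*43 = (64*(1 + √2)²)*43 = 2752*(1 + √2)²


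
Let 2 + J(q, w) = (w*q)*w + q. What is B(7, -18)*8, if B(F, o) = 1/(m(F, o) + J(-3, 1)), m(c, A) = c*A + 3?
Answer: -8/131 ≈ -0.061069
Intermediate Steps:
m(c, A) = 3 + A*c (m(c, A) = A*c + 3 = 3 + A*c)
J(q, w) = -2 + q + q*w**2 (J(q, w) = -2 + ((w*q)*w + q) = -2 + ((q*w)*w + q) = -2 + (q*w**2 + q) = -2 + (q + q*w**2) = -2 + q + q*w**2)
B(F, o) = 1/(-5 + F*o) (B(F, o) = 1/((3 + o*F) + (-2 - 3 - 3*1**2)) = 1/((3 + F*o) + (-2 - 3 - 3*1)) = 1/((3 + F*o) + (-2 - 3 - 3)) = 1/((3 + F*o) - 8) = 1/(-5 + F*o))
B(7, -18)*8 = 8/(-5 + 7*(-18)) = 8/(-5 - 126) = 8/(-131) = -1/131*8 = -8/131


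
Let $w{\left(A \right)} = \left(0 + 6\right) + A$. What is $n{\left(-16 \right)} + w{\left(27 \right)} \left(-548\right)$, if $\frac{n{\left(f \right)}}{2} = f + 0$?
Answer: $-18116$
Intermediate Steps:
$n{\left(f \right)} = 2 f$ ($n{\left(f \right)} = 2 \left(f + 0\right) = 2 f$)
$w{\left(A \right)} = 6 + A$
$n{\left(-16 \right)} + w{\left(27 \right)} \left(-548\right) = 2 \left(-16\right) + \left(6 + 27\right) \left(-548\right) = -32 + 33 \left(-548\right) = -32 - 18084 = -18116$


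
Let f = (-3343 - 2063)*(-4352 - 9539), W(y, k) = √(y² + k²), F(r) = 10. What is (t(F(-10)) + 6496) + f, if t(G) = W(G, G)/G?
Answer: 75101242 + √2 ≈ 7.5101e+7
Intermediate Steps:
W(y, k) = √(k² + y²)
t(G) = √2*√(G²)/G (t(G) = √(G² + G²)/G = √(2*G²)/G = (√2*√(G²))/G = √2*√(G²)/G)
f = 75094746 (f = -5406*(-13891) = 75094746)
(t(F(-10)) + 6496) + f = (√2*√(10²)/10 + 6496) + 75094746 = (√2*(⅒)*√100 + 6496) + 75094746 = (√2*(⅒)*10 + 6496) + 75094746 = (√2 + 6496) + 75094746 = (6496 + √2) + 75094746 = 75101242 + √2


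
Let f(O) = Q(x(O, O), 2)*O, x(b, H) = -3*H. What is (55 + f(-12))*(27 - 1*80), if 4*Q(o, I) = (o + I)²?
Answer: 226681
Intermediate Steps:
Q(o, I) = (I + o)²/4 (Q(o, I) = (o + I)²/4 = (I + o)²/4)
f(O) = O*(2 - 3*O)²/4 (f(O) = ((2 - 3*O)²/4)*O = O*(2 - 3*O)²/4)
(55 + f(-12))*(27 - 1*80) = (55 + (¼)*(-12)*(-2 + 3*(-12))²)*(27 - 1*80) = (55 + (¼)*(-12)*(-2 - 36)²)*(27 - 80) = (55 + (¼)*(-12)*(-38)²)*(-53) = (55 + (¼)*(-12)*1444)*(-53) = (55 - 4332)*(-53) = -4277*(-53) = 226681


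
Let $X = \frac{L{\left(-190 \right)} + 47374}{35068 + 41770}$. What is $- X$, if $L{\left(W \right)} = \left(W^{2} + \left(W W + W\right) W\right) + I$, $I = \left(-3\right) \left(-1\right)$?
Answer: $\frac{6739423}{76838} \approx 87.709$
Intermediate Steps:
$I = 3$
$L{\left(W \right)} = 3 + W^{2} + W \left(W + W^{2}\right)$ ($L{\left(W \right)} = \left(W^{2} + \left(W W + W\right) W\right) + 3 = \left(W^{2} + \left(W^{2} + W\right) W\right) + 3 = \left(W^{2} + \left(W + W^{2}\right) W\right) + 3 = \left(W^{2} + W \left(W + W^{2}\right)\right) + 3 = 3 + W^{2} + W \left(W + W^{2}\right)$)
$X = - \frac{6739423}{76838}$ ($X = \frac{\left(3 + \left(-190\right)^{3} + 2 \left(-190\right)^{2}\right) + 47374}{35068 + 41770} = \frac{\left(3 - 6859000 + 2 \cdot 36100\right) + 47374}{76838} = \left(\left(3 - 6859000 + 72200\right) + 47374\right) \frac{1}{76838} = \left(-6786797 + 47374\right) \frac{1}{76838} = \left(-6739423\right) \frac{1}{76838} = - \frac{6739423}{76838} \approx -87.709$)
$- X = \left(-1\right) \left(- \frac{6739423}{76838}\right) = \frac{6739423}{76838}$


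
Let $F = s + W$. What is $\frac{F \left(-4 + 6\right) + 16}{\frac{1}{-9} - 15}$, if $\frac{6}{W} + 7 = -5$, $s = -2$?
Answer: $- \frac{99}{136} \approx -0.72794$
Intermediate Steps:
$W = - \frac{1}{2}$ ($W = \frac{6}{-7 - 5} = \frac{6}{-12} = 6 \left(- \frac{1}{12}\right) = - \frac{1}{2} \approx -0.5$)
$F = - \frac{5}{2}$ ($F = -2 - \frac{1}{2} = - \frac{5}{2} \approx -2.5$)
$\frac{F \left(-4 + 6\right) + 16}{\frac{1}{-9} - 15} = \frac{- \frac{5 \left(-4 + 6\right)}{2} + 16}{\frac{1}{-9} - 15} = \frac{\left(- \frac{5}{2}\right) 2 + 16}{- \frac{1}{9} - 15} = \frac{-5 + 16}{- \frac{136}{9}} = 11 \left(- \frac{9}{136}\right) = - \frac{99}{136}$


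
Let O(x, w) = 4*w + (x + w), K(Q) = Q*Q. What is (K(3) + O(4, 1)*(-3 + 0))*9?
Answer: -162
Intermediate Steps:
K(Q) = Q**2
O(x, w) = x + 5*w (O(x, w) = 4*w + (w + x) = x + 5*w)
(K(3) + O(4, 1)*(-3 + 0))*9 = (3**2 + (4 + 5*1)*(-3 + 0))*9 = (9 + (4 + 5)*(-3))*9 = (9 + 9*(-3))*9 = (9 - 27)*9 = -18*9 = -162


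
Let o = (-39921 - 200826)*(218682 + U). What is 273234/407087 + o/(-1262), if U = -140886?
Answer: 3812197650634776/256871897 ≈ 1.4841e+7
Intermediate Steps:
o = -18729153612 (o = (-39921 - 200826)*(218682 - 140886) = -240747*77796 = -18729153612)
273234/407087 + o/(-1262) = 273234/407087 - 18729153612/(-1262) = 273234*(1/407087) - 18729153612*(-1/1262) = 273234/407087 + 9364576806/631 = 3812197650634776/256871897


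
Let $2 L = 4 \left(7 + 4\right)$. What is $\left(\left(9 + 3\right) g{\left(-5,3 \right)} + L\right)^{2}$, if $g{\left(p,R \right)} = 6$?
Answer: $8836$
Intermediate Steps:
$L = 22$ ($L = \frac{4 \left(7 + 4\right)}{2} = \frac{4 \cdot 11}{2} = \frac{1}{2} \cdot 44 = 22$)
$\left(\left(9 + 3\right) g{\left(-5,3 \right)} + L\right)^{2} = \left(\left(9 + 3\right) 6 + 22\right)^{2} = \left(12 \cdot 6 + 22\right)^{2} = \left(72 + 22\right)^{2} = 94^{2} = 8836$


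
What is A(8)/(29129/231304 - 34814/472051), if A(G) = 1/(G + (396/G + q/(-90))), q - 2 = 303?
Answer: 327561853512/924935743967 ≈ 0.35415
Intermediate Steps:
q = 305 (q = 2 + 303 = 305)
A(G) = 1/(-61/18 + G + 396/G) (A(G) = 1/(G + (396/G + 305/(-90))) = 1/(G + (396/G + 305*(-1/90))) = 1/(G + (396/G - 61/18)) = 1/(G + (-61/18 + 396/G)) = 1/(-61/18 + G + 396/G))
A(8)/(29129/231304 - 34814/472051) = (18*8/(7128 - 61*8 + 18*8²))/(29129/231304 - 34814/472051) = (18*8/(7128 - 488 + 18*64))/(29129*(1/231304) - 34814*1/472051) = (18*8/(7128 - 488 + 1152))/(29129/231304 - 34814/472051) = (18*8/7792)/(5697756123/109187284504) = (18*8*(1/7792))*(109187284504/5697756123) = (9/487)*(109187284504/5697756123) = 327561853512/924935743967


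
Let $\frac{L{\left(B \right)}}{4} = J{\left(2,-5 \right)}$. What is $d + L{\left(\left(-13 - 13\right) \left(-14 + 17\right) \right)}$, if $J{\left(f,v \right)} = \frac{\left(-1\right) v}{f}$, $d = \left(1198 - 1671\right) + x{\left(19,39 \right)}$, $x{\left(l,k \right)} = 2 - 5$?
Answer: $-466$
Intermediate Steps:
$x{\left(l,k \right)} = -3$ ($x{\left(l,k \right)} = 2 - 5 = -3$)
$d = -476$ ($d = \left(1198 - 1671\right) - 3 = -473 - 3 = -476$)
$J{\left(f,v \right)} = - \frac{v}{f}$
$L{\left(B \right)} = 10$ ($L{\left(B \right)} = 4 \left(\left(-1\right) \left(-5\right) \frac{1}{2}\right) = 4 \cdot \frac{5}{2} = 10$)
$d + L{\left(\left(-13 - 13\right) \left(-14 + 17\right) \right)} = -476 + 10 = -466$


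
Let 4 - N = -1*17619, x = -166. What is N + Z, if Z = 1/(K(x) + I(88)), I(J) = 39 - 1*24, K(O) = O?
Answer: 2661072/151 ≈ 17623.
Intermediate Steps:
I(J) = 15 (I(J) = 39 - 24 = 15)
Z = -1/151 (Z = 1/(-166 + 15) = 1/(-151) = -1/151 ≈ -0.0066225)
N = 17623 (N = 4 - (-1)*17619 = 4 - 1*(-17619) = 4 + 17619 = 17623)
N + Z = 17623 - 1/151 = 2661072/151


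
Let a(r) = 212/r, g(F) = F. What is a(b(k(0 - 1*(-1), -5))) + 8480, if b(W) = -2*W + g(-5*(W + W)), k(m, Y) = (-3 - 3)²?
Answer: 915787/108 ≈ 8479.5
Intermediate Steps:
k(m, Y) = 36 (k(m, Y) = (-6)² = 36)
b(W) = -12*W (b(W) = -2*W - 5*(W + W) = -2*W - 10*W = -12*W)
a(b(k(0 - 1*(-1), -5))) + 8480 = 212/((-12*36)) + 8480 = 212/(-432) + 8480 = 212*(-1/432) + 8480 = -53/108 + 8480 = 915787/108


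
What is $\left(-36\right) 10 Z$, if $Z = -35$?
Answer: $12600$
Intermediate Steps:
$\left(-36\right) 10 Z = \left(-36\right) 10 \left(-35\right) = \left(-360\right) \left(-35\right) = 12600$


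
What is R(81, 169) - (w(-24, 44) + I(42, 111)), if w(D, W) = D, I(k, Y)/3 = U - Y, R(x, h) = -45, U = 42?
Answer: 186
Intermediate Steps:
I(k, Y) = 126 - 3*Y (I(k, Y) = 3*(42 - Y) = 126 - 3*Y)
R(81, 169) - (w(-24, 44) + I(42, 111)) = -45 - (-24 + (126 - 3*111)) = -45 - (-24 + (126 - 333)) = -45 - (-24 - 207) = -45 - 1*(-231) = -45 + 231 = 186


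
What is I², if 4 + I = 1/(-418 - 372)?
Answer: 9991921/624100 ≈ 16.010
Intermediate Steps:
I = -3161/790 (I = -4 + 1/(-418 - 372) = -4 + 1/(-790) = -4 - 1/790 = -3161/790 ≈ -4.0013)
I² = (-3161/790)² = 9991921/624100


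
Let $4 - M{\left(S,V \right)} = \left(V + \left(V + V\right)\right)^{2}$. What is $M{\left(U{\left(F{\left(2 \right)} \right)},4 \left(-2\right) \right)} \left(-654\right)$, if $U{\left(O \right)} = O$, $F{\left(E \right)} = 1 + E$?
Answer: $374088$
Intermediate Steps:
$M{\left(S,V \right)} = 4 - 9 V^{2}$ ($M{\left(S,V \right)} = 4 - \left(V + \left(V + V\right)\right)^{2} = 4 - \left(V + 2 V\right)^{2} = 4 - \left(3 V\right)^{2} = 4 - 9 V^{2}$)
$M{\left(U{\left(F{\left(2 \right)} \right)},4 \left(-2\right) \right)} \left(-654\right) = \left(4 - 9 \left(4 \left(-2\right)\right)^{2}\right) \left(-654\right) = \left(4 - 9 \left(-8\right)^{2}\right) \left(-654\right) = \left(4 - 576\right) \left(-654\right) = \left(-572\right) \left(-654\right) = 374088$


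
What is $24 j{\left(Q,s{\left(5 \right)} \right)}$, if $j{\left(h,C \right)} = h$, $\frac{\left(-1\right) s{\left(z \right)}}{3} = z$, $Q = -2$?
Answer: $-48$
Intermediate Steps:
$s{\left(z \right)} = - 3 z$
$24 j{\left(Q,s{\left(5 \right)} \right)} = 24 \left(-2\right) = -48$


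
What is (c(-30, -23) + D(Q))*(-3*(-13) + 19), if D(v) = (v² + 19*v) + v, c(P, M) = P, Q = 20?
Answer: 44660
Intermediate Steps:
D(v) = v² + 20*v
(c(-30, -23) + D(Q))*(-3*(-13) + 19) = (-30 + 20*(20 + 20))*(-3*(-13) + 19) = (-30 + 20*40)*(39 + 19) = (-30 + 800)*58 = 770*58 = 44660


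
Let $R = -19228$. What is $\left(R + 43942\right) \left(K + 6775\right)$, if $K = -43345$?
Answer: $-903790980$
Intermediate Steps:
$\left(R + 43942\right) \left(K + 6775\right) = \left(-19228 + 43942\right) \left(-43345 + 6775\right) = 24714 \left(-36570\right) = -903790980$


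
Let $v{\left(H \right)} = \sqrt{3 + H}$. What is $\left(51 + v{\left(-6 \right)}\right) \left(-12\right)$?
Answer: $-612 - 12 i \sqrt{3} \approx -612.0 - 20.785 i$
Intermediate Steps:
$\left(51 + v{\left(-6 \right)}\right) \left(-12\right) = \left(51 + \sqrt{3 - 6}\right) \left(-12\right) = \left(51 + \sqrt{-3}\right) \left(-12\right) = \left(51 + i \sqrt{3}\right) \left(-12\right) = -612 - 12 i \sqrt{3}$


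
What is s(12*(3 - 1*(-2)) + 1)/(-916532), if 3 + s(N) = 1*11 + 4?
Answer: -3/229133 ≈ -1.3093e-5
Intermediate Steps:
s(N) = 12 (s(N) = -3 + (1*11 + 4) = -3 + (11 + 4) = -3 + 15 = 12)
s(12*(3 - 1*(-2)) + 1)/(-916532) = 12/(-916532) = 12*(-1/916532) = -3/229133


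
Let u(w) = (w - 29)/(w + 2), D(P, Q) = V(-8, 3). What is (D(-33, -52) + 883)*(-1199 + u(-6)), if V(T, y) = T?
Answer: -4165875/4 ≈ -1.0415e+6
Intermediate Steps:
D(P, Q) = -8
u(w) = (-29 + w)/(2 + w)
(D(-33, -52) + 883)*(-1199 + u(-6)) = (-8 + 883)*(-1199 + (-29 - 6)/(2 - 6)) = 875*(-1199 - 35/(-4)) = 875*(-1199 - ¼*(-35)) = 875*(-1199 + 35/4) = 875*(-4761/4) = -4165875/4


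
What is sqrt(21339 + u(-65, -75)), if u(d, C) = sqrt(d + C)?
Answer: sqrt(21339 + 2*I*sqrt(35)) ≈ 146.08 + 0.0405*I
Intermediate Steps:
u(d, C) = sqrt(C + d)
sqrt(21339 + u(-65, -75)) = sqrt(21339 + sqrt(-75 - 65)) = sqrt(21339 + sqrt(-140)) = sqrt(21339 + 2*I*sqrt(35))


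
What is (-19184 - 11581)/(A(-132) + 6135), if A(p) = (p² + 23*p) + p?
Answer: -1465/971 ≈ -1.5088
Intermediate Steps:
A(p) = p² + 24*p
(-19184 - 11581)/(A(-132) + 6135) = (-19184 - 11581)/(-132*(24 - 132) + 6135) = -30765/(-132*(-108) + 6135) = -30765/(14256 + 6135) = -30765/20391 = -30765*1/20391 = -1465/971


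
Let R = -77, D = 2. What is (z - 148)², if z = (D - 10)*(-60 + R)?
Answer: 898704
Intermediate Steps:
z = 1096 (z = (2 - 10)*(-60 - 77) = -8*(-137) = 1096)
(z - 148)² = (1096 - 148)² = 948² = 898704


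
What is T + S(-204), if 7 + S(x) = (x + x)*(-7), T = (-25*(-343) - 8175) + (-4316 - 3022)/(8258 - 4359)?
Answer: 12660513/3899 ≈ 3247.1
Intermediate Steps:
T = 1552262/3899 (T = (8575 - 8175) - 7338/3899 = 400 - 7338*1/3899 = 400 - 7338/3899 = 1552262/3899 ≈ 398.12)
S(x) = -7 - 14*x (S(x) = -7 + (x + x)*(-7) = -7 + (2*x)*(-7) = -7 - 14*x)
T + S(-204) = 1552262/3899 + (-7 - 14*(-204)) = 1552262/3899 + (-7 + 2856) = 1552262/3899 + 2849 = 12660513/3899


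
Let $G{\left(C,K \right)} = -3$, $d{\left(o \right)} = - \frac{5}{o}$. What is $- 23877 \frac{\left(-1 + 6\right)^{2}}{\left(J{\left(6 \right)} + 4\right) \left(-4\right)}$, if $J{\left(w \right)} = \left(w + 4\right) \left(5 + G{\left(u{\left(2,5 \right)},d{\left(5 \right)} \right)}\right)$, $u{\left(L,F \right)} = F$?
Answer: $\frac{198975}{32} \approx 6218.0$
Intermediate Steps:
$J{\left(w \right)} = 8 + 2 w$ ($J{\left(w \right)} = \left(w + 4\right) \left(5 - 3\right) = \left(4 + w\right) 2 = 8 + 2 w$)
$- 23877 \frac{\left(-1 + 6\right)^{2}}{\left(J{\left(6 \right)} + 4\right) \left(-4\right)} = - 23877 \frac{\left(-1 + 6\right)^{2}}{\left(\left(8 + 2 \cdot 6\right) + 4\right) \left(-4\right)} = - 23877 \frac{5^{2}}{\left(\left(8 + 12\right) + 4\right) \left(-4\right)} = - 23877 \frac{25}{\left(20 + 4\right) \left(-4\right)} = - 23877 \frac{25}{24 \left(-4\right)} = - 23877 \frac{25}{-96} = - 23877 \cdot 25 \left(- \frac{1}{96}\right) = \left(-23877\right) \left(- \frac{25}{96}\right) = \frac{198975}{32}$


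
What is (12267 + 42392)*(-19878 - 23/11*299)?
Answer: -1120683415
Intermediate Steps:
(12267 + 42392)*(-19878 - 23/11*299) = 54659*(-19878 - 23*1/11*299) = 54659*(-19878 - 23/11*299) = 54659*(-19878 - 6877/11) = 54659*(-225535/11) = -1120683415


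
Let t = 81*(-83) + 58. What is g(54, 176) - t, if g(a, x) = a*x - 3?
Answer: 16166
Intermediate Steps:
t = -6665 (t = -6723 + 58 = -6665)
g(a, x) = -3 + a*x
g(54, 176) - t = (-3 + 54*176) - 1*(-6665) = (-3 + 9504) + 6665 = 9501 + 6665 = 16166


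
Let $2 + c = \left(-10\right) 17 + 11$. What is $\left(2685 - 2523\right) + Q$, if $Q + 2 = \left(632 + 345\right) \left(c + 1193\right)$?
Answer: $1008424$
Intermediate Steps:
$c = -161$ ($c = -2 + \left(\left(-10\right) 17 + 11\right) = -2 + \left(-170 + 11\right) = -2 - 159 = -161$)
$Q = 1008262$ ($Q = -2 + \left(632 + 345\right) \left(-161 + 1193\right) = -2 + 977 \cdot 1032 = -2 + 1008264 = 1008262$)
$\left(2685 - 2523\right) + Q = \left(2685 - 2523\right) + 1008262 = 162 + 1008262 = 1008424$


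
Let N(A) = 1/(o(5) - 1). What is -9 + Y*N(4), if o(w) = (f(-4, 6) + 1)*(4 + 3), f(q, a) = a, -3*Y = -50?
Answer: -623/72 ≈ -8.6528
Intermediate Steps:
Y = 50/3 (Y = -⅓*(-50) = 50/3 ≈ 16.667)
o(w) = 49 (o(w) = (6 + 1)*(4 + 3) = 7*7 = 49)
N(A) = 1/48 (N(A) = 1/(49 - 1) = 1/48)
-9 + Y*N(4) = -9 + (50/3)*(1/48) = -9 + 25/72 = -623/72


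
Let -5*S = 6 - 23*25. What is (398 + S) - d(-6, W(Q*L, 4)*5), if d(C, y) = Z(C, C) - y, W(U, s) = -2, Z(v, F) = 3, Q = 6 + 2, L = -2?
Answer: 2494/5 ≈ 498.80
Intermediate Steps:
Q = 8
S = 569/5 (S = -(6 - 23*25)/5 = -(6 - 575)/5 = -⅕*(-569) = 569/5 ≈ 113.80)
d(C, y) = 3 - y
(398 + S) - d(-6, W(Q*L, 4)*5) = (398 + 569/5) - (3 - (-2)*5) = 2559/5 - (3 - 1*(-10)) = 2559/5 - (3 + 10) = 2559/5 - 1*13 = 2559/5 - 13 = 2494/5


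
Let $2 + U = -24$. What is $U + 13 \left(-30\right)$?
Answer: $-416$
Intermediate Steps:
$U = -26$ ($U = -2 - 24 = -26$)
$U + 13 \left(-30\right) = -26 + 13 \left(-30\right) = -26 - 390 = -416$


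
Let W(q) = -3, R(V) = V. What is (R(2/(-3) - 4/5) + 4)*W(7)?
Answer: -38/5 ≈ -7.6000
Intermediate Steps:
(R(2/(-3) - 4/5) + 4)*W(7) = ((2/(-3) - 4/5) + 4)*(-3) = ((2*(-1/3) - 4*1/5) + 4)*(-3) = ((-2/3 - 4/5) + 4)*(-3) = (-22/15 + 4)*(-3) = (38/15)*(-3) = -38/5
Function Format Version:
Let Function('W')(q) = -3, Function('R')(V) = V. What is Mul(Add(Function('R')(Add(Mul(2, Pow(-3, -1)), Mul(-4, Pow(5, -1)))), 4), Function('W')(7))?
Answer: Rational(-38, 5) ≈ -7.6000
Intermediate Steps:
Mul(Add(Function('R')(Add(Mul(2, Pow(-3, -1)), Mul(-4, Pow(5, -1)))), 4), Function('W')(7)) = Mul(Add(Add(Mul(2, Pow(-3, -1)), Mul(-4, Pow(5, -1))), 4), -3) = Mul(Add(Add(Mul(2, Rational(-1, 3)), Mul(-4, Rational(1, 5))), 4), -3) = Mul(Add(Add(Rational(-2, 3), Rational(-4, 5)), 4), -3) = Mul(Add(Rational(-22, 15), 4), -3) = Mul(Rational(38, 15), -3) = Rational(-38, 5)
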